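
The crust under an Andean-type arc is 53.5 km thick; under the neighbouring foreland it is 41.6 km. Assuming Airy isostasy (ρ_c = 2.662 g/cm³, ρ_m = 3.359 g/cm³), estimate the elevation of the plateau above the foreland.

Excess crust Δ = 53.5 km − 41.6 km = 11.9 km, split between elevation h and root r with h + r = Δ.
Airy balance ρ_c h = (ρ_m − ρ_c) r gives r = h ρ_c/(ρ_m − ρ_c), so h (1 + ρ_c/(ρ_m − ρ_c)) = Δ, i.e. h = Δ (ρ_m − ρ_c)/ρ_m.
h = 11.9 km × 0.697/3.359 = 2.47 km.

2.47 km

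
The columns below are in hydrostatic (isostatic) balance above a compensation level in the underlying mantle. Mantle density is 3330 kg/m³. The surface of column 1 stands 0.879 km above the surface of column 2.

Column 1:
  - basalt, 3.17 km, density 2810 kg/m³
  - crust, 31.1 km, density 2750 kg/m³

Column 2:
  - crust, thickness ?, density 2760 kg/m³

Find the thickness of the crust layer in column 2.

29.4 km

Take the compensation level at the base of the deeper column (depth z_c below the surface of column 1) and equate Σ ρ_i t_i down to z_c; mantle fills any gap and the z_c terms cancel.
Column 1: 3.17×2810 + 31.1×2750 + (z_c − 34.27)×3330
Column 2: 0.879×0 + x×2760 + (z_c − 0.879 − 0 − x)×3330
The z_c×3330 term appears on both sides and cancels. Collect the known terms of each column as K = Σ(ρt)_known − 3330 × (depth of known layers): K_1 = 94432.7 − 3330×34.27 = −19686.4; K_2 = 0 − 3330×(0.879 + 0) = −2927.07.
Balance: K_1 = K_2 − x×(3330 − 2760), so x = (K_2 − K_1)/(3330 − 2760) = 16759.3/570 = 29.4 km.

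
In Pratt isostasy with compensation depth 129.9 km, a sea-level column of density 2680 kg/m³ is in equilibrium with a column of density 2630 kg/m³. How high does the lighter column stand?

2.47 km

ρ_ref D = ρ (D + h) → h = D (ρ_ref − ρ)/ρ.
h = 129.9 km × (2680 − 2630)/2630 = 2.47 km.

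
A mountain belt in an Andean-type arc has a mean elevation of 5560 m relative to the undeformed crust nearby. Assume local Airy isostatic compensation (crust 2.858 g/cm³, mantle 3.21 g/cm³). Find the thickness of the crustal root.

Balancing pressure at the compensation depth: the weight of the topography is balanced by the buoyancy of the root, ρ_c h = (ρ_m − ρ_c) r.
r = h · ρ_c / (ρ_m − ρ_c) = 5560 m × 2.858 / (3.21 − 2.858) = 45100 m.

45100 m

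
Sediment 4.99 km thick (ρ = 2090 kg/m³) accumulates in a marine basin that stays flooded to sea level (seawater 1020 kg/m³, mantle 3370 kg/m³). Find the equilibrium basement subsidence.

2.27 km

Submarine loading: the sediment displaces seawater, and the subsidence is in turn flooded, so s (ρ_m − ρ_w) = t (ρ_sed − ρ_w).
s = 4.99 km × (2090 − 1020) / (3370 − 1020) = 2.27 km.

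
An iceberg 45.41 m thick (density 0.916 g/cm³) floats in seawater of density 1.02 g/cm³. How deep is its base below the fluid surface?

Draft d = t ρ_obj/ρ_fluid = 45.41 m × 0.916/1.02 = 40.8 m.

40.8 m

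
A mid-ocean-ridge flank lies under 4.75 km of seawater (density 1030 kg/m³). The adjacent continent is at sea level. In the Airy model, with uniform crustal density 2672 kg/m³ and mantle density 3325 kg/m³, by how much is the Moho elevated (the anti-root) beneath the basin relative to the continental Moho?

By Archimedes' principle applied to the lithosphere: replacing crust with seawater at the top is compensated by replacing crust with mantle at the base: d (ρ_c − ρ_w) = a (ρ_m − ρ_c).
a = d (ρ_c − ρ_w)/(ρ_m − ρ_c) = 4.75 km × 1642/653 = 11.9 km.

11.9 km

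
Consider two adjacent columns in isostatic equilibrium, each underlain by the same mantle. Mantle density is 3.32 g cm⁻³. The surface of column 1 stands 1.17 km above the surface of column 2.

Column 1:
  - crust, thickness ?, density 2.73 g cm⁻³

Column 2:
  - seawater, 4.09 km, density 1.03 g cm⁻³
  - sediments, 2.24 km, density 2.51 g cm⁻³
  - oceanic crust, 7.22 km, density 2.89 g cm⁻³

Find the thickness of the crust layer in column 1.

Take the compensation level at the base of the deeper column (depth z_c below the surface of column 1) and equate Σ ρ_i t_i down to z_c; mantle fills any gap and the z_c terms cancel.
Column 1: x×2.73 + (z_c − 0 − x)×3.32
Column 2: 1.17×0 + 4.09×1.03 + 2.24×2.51 + 7.22×2.89 + (z_c − 1.17 − 13.55)×3.32
The z_c×3.32 term appears on both sides and cancels. Collect the known terms of each column as K = Σ(ρt)_known − 3.32 × (depth of known layers): K_1 = 0 − 3.32×0 = 0; K_2 = 30.7009 − 3.32×(1.17 + 13.55) = −18.1695.
Balance: K_1 − x×(3.32 − 2.73) = K_2, so x = (K_1 − K_2)/(3.32 − 2.73) = 18.1695/0.59 = 30.8 km.

30.8 km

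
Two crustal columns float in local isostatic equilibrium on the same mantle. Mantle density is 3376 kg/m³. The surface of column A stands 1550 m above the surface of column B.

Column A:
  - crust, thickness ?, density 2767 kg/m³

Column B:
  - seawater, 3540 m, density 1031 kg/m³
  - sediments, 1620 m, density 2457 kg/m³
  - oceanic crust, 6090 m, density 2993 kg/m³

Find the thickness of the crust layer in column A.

28500 m

Take the compensation level at the base of the deeper column (depth z_c below the surface of column A) and equate Σ ρ_i t_i down to z_c; mantle fills any gap and the z_c terms cancel.
Column A: x×2767 + (z_c − 0 − x)×3376
Column B: 1550×0 + 3540×1031 + 1620×2457 + 6090×2993 + (z_c − 1550 − 11250)×3376
The z_c×3376 term appears on both sides and cancels. Collect the known terms of each column as K = Σ(ρt)_known − 3376 × (depth of known layers): K_A = 0 − 3376×0 = 0; K_B = 25857450 − 3376×(1550 + 11250) = −17355350.
Balance: K_A − x×(3376 − 2767) = K_B, so x = (K_A − K_B)/(3376 − 2767) = 17355400/609 = 28500 m.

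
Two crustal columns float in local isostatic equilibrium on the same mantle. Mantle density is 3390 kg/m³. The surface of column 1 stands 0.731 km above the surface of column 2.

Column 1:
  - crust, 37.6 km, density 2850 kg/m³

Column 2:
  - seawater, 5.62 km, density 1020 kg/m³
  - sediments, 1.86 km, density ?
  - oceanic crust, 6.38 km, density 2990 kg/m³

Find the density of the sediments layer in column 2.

2340 kg/m³

Take the compensation level at the base of the deeper column (depth z_c below the surface of column 1) and equate Σ ρ_i t_i down to z_c; mantle fills any gap and the z_c terms cancel.
Column 1: 37.6×2850 + (z_c − 37.6)×3390
Column 2: 0.731×0 + 5.62×1020 + 1.86×ρ + 6.38×2990 + (z_c − 0.731 − 13.86)×3390
The z_c×3390 term appears on both sides and cancels. Collect the known terms of each column as K = Σ(ρt)_known − 3390 × (depth of known layers): K_1 = 107160 − 3390×37.6 = −20304; K_2 = 24808.6 − 3390×(0.731 + 13.86) = −24654.89.
Balance: K_1 = K_2 + 1.86×ρ, so ρ = (K_1 − K_2)/1.86 = 4350.89/1.86 = 2340 kg/m³.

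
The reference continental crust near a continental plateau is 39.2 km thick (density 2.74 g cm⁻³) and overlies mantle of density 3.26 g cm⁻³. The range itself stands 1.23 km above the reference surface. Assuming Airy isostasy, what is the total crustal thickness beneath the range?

46.9 km

Root depth r = h ρ_c / (ρ_m − ρ_c) = 1.23 km × 2.74 / 0.52 = 6.481 km.
Total thickness = T + h + r = 39.2 km + 1.23 km + 6.481 km = 46.9 km.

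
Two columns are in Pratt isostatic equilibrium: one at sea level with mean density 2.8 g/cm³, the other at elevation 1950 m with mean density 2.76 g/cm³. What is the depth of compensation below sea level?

135000 m

ρ_ref D = ρ (D + h) → D (ρ_ref − ρ) = ρ h.
D = ρ h/(ρ_ref − ρ) = 2.76 × 1950 m/(2.8 − 2.76) = 135000 m.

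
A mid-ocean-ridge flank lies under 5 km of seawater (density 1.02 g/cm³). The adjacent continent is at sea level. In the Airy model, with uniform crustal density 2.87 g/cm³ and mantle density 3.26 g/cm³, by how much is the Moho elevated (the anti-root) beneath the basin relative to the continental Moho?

23.7 km

Balancing pressure at the compensation depth: replacing crust with seawater at the top is compensated by replacing crust with mantle at the base: d (ρ_c − ρ_w) = a (ρ_m − ρ_c).
a = d (ρ_c − ρ_w)/(ρ_m − ρ_c) = 5 km × 1.85/0.39 = 23.7 km.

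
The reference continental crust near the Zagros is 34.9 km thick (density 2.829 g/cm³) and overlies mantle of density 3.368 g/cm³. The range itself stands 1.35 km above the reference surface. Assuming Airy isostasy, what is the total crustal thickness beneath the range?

43.3 km

Root depth r = h ρ_c / (ρ_m − ρ_c) = 1.35 km × 2.829 / 0.539 = 7.086 km.
Total thickness = T + h + r = 34.9 km + 1.35 km + 7.086 km = 43.3 km.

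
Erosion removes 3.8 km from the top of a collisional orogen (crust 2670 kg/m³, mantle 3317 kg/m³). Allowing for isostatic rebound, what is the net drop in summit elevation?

Rebound u = e ρ_c/ρ_m = 3.8 km × 2670/3317 = 3.059 km.
Net surface drop = e − u = 3.8 km − 3.059 km = e (ρ_m − ρ_c)/ρ_m = 0.741 km.

0.741 km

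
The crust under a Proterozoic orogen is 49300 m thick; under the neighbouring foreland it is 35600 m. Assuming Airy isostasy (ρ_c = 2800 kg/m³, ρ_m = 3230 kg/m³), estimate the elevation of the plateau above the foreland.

Excess crust Δ = 49300 m − 35600 m = 13700 m, split between elevation h and root r with h + r = Δ.
Airy balance ρ_c h = (ρ_m − ρ_c) r gives r = h ρ_c/(ρ_m − ρ_c), so h (1 + ρ_c/(ρ_m − ρ_c)) = Δ, i.e. h = Δ (ρ_m − ρ_c)/ρ_m.
h = 13700 m × 430/3230 = 1820 m.

1820 m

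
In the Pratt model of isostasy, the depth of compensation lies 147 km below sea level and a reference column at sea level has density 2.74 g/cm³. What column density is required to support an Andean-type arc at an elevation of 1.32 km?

Pratt balance: ρ_ref D = ρ (D + h).
ρ = ρ_ref D/(D + h) = 2.74 × 147 km/(147 km + 1.32 km) = 2.72 g/cm³.

2.72 g/cm³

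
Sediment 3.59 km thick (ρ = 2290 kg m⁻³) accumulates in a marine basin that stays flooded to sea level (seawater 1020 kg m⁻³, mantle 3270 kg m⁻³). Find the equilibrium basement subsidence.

2.03 km

Submarine loading: the sediment displaces seawater, and the subsidence is in turn flooded, so s (ρ_m − ρ_w) = t (ρ_sed − ρ_w).
s = 3.59 km × (2290 − 1020) / (3270 − 1020) = 2.03 km.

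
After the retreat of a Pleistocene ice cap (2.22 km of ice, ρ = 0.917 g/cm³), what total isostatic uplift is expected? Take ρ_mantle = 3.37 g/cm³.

Removing the load lets mantle flow back in; uplift u satisfies ρ_ice t = ρ_m u.
u = t ρ_ice/ρ_m = 2.22 km × 0.917/3.37 = 0.604 km.

0.604 km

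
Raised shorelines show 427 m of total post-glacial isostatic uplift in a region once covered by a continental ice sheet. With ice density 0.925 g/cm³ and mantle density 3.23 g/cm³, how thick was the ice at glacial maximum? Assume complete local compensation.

u = t ρ_ice/ρ_m → t = u ρ_m/ρ_ice = 427 m × 3.23/0.925 = 1490 m.

1490 m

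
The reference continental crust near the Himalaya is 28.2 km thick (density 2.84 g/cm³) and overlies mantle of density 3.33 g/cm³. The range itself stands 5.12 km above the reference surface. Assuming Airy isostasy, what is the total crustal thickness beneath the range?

63 km

Root depth r = h ρ_c / (ρ_m − ρ_c) = 5.12 km × 2.84 / 0.49 = 29.68 km.
Total thickness = T + h + r = 28.2 km + 5.12 km + 29.68 km = 63 km.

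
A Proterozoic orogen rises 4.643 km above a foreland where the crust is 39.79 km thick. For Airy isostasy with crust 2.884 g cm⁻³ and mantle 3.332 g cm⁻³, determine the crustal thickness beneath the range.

74.3 km

Root depth r = h ρ_c / (ρ_m − ρ_c) = 4.643 km × 2.884 / 0.448 = 29.89 km.
Total thickness = T + h + r = 39.79 km + 4.643 km + 29.89 km = 74.3 km.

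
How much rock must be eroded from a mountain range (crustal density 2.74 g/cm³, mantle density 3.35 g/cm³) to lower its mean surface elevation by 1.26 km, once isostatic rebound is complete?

Net drop Δ = e − u = e − e ρ_c/ρ_m = e (ρ_m − ρ_c)/ρ_m.
e = Δ ρ_m/(ρ_m − ρ_c) = 1.26 km × 3.35/0.61 = 6.92 km.

6.92 km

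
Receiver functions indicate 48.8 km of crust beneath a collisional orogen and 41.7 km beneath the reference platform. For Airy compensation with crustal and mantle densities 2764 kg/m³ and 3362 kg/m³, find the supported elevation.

1.26 km

Excess crust Δ = 48.8 km − 41.7 km = 7.1 km, split between elevation h and root r with h + r = Δ.
Airy balance ρ_c h = (ρ_m − ρ_c) r gives r = h ρ_c/(ρ_m − ρ_c), so h (1 + ρ_c/(ρ_m − ρ_c)) = Δ, i.e. h = Δ (ρ_m − ρ_c)/ρ_m.
h = 7.1 km × 598/3362 = 1.26 km.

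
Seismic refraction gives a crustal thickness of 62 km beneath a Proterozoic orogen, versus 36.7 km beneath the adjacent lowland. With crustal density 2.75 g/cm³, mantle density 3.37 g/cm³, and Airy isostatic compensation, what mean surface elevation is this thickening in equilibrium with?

4.65 km

Excess crust Δ = 62 km − 36.7 km = 25.3 km, split between elevation h and root r with h + r = Δ.
Airy balance ρ_c h = (ρ_m − ρ_c) r gives r = h ρ_c/(ρ_m − ρ_c), so h (1 + ρ_c/(ρ_m − ρ_c)) = Δ, i.e. h = Δ (ρ_m − ρ_c)/ρ_m.
h = 25.3 km × 0.62/3.37 = 4.65 km.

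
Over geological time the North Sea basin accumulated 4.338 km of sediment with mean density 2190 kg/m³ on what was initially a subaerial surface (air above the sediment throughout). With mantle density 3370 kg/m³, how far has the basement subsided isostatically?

2.82 km

Subaerial load: s = t ρ_sed / ρ_m = 4.338 km × 2190/3370 = 2.82 km.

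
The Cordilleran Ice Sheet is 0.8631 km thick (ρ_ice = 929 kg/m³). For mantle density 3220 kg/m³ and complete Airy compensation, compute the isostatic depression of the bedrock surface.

0.249 km

In Airy isostatic equilibrium: the ice load ρ_ice t is balanced by mantle displaced below, ρ_m s.
s = t ρ_ice / ρ_m = 0.8631 km × 929/3220 = 0.249 km.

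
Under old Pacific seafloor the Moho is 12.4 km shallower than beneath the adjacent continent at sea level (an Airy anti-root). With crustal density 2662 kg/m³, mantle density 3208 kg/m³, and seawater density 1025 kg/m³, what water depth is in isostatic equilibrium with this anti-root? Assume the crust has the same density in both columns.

Replacing a thickness d of crust by seawater at the top must be balanced by replacing crust with mantle at the base: d (ρ_c − ρ_w) = a (ρ_m − ρ_c).
d = a (ρ_m − ρ_c)/(ρ_c − ρ_w) = 12.4 km × 546/1637 = 4.14 km.

4.14 km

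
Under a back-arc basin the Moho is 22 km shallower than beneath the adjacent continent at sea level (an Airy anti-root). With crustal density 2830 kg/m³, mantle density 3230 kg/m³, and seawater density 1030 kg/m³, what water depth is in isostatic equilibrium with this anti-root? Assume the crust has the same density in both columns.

Replacing a thickness d of crust by seawater at the top must be balanced by replacing crust with mantle at the base: d (ρ_c − ρ_w) = a (ρ_m − ρ_c).
d = a (ρ_m − ρ_c)/(ρ_c − ρ_w) = 22 km × 400/1800 = 4.89 km.

4.89 km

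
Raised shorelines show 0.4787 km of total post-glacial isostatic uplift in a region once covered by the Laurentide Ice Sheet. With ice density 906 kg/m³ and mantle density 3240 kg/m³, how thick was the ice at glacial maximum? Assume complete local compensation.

u = t ρ_ice/ρ_m → t = u ρ_m/ρ_ice = 0.4787 km × 3240/906 = 1.71 km.

1.71 km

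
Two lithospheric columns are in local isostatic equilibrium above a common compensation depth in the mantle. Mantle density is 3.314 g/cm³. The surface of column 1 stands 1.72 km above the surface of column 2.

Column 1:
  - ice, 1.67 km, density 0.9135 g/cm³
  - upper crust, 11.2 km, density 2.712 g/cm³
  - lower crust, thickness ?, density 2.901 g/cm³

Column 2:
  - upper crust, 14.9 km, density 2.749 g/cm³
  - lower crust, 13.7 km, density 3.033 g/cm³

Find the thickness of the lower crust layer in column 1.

Take the compensation level at the base of the deeper column (depth z_c below the surface of column 1) and equate Σ ρ_i t_i down to z_c; mantle fills any gap and the z_c terms cancel.
Column 1: 1.67×0.9135 + 11.2×2.712 + x×2.901 + (z_c − 12.87 − x)×3.314
Column 2: 1.72×0 + 14.9×2.749 + 13.7×3.033 + (z_c − 1.72 − 28.6)×3.314
The z_c×3.314 term appears on both sides and cancels. Collect the known terms of each column as K = Σ(ρt)_known − 3.314 × (depth of known layers): K_1 = 31.899945 − 3.314×12.87 = −10.751235; K_2 = 82.5122 − 3.314×(1.72 + 28.6) = −17.96828.
Balance: K_1 − x×(3.314 − 2.901) = K_2, so x = (K_1 − K_2)/(3.314 − 2.901) = 7.21704/0.413 = 17.5 km.

17.5 km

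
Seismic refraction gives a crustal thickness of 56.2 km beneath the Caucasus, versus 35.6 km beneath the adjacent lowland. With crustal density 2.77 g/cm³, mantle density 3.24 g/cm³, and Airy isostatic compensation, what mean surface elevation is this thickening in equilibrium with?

Excess crust Δ = 56.2 km − 35.6 km = 20.6 km, split between elevation h and root r with h + r = Δ.
Airy balance ρ_c h = (ρ_m − ρ_c) r gives r = h ρ_c/(ρ_m − ρ_c), so h (1 + ρ_c/(ρ_m − ρ_c)) = Δ, i.e. h = Δ (ρ_m − ρ_c)/ρ_m.
h = 20.6 km × 0.47/3.24 = 2.99 km.

2.99 km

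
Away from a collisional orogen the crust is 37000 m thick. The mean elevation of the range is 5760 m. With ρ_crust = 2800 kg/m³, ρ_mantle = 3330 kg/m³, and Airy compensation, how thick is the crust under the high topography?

Root depth r = h ρ_c / (ρ_m − ρ_c) = 5760 m × 2800 / 530 = 30430 m.
Total thickness = T + h + r = 37000 m + 5760 m + 30430 m = 73200 m.

73200 m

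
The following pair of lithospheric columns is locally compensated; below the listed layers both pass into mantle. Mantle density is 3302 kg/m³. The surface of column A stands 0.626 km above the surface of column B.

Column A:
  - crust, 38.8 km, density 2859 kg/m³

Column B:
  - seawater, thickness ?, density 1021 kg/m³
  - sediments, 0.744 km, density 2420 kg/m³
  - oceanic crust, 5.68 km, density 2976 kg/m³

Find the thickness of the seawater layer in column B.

Take the compensation level at the base of the deeper column (depth z_c below the surface of column A) and equate Σ ρ_i t_i down to z_c; mantle fills any gap and the z_c terms cancel.
Column A: 38.8×2859 + (z_c − 38.8)×3302
Column B: 0.626×0 + x×1021 + 0.744×2420 + 5.68×2976 + (z_c − 0.626 − 6.424 − x)×3302
The z_c×3302 term appears on both sides and cancels. Collect the known terms of each column as K = Σ(ρt)_known − 3302 × (depth of known layers): K_A = 110929.2 − 3302×38.8 = −17188.4; K_B = 18704.16 − 3302×(0.626 + 6.424) = −4574.94.
Balance: K_A = K_B − x×(3302 − 1021), so x = (K_B − K_A)/(3302 − 1021) = 12613.5/2281 = 5.53 km.

5.53 km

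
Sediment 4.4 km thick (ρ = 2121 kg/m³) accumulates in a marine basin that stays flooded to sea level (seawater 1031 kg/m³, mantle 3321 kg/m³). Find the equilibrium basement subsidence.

Submarine loading: the sediment displaces seawater, and the subsidence is in turn flooded, so s (ρ_m − ρ_w) = t (ρ_sed − ρ_w).
s = 4.4 km × (2121 − 1031) / (3321 − 1031) = 2.09 km.

2.09 km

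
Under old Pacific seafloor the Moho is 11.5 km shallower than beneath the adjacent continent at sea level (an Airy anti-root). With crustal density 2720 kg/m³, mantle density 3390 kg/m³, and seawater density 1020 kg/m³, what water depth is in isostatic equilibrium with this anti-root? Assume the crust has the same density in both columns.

4.53 km

Replacing a thickness d of crust by seawater at the top must be balanced by replacing crust with mantle at the base: d (ρ_c − ρ_w) = a (ρ_m − ρ_c).
d = a (ρ_m − ρ_c)/(ρ_c − ρ_w) = 11.5 km × 670/1700 = 4.53 km.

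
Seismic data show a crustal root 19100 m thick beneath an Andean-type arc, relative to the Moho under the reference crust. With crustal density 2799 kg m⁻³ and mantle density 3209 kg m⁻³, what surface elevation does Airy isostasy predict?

Isostatic balance requires: ρ_c h = (ρ_m − ρ_c) r.
h = r (ρ_m − ρ_c) / ρ_c = 19100 m × (3209 − 2799) / 2799 = 2800 m.

2800 m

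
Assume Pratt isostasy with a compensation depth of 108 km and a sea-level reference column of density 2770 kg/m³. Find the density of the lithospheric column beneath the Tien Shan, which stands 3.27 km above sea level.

Pratt balance: ρ_ref D = ρ (D + h).
ρ = ρ_ref D/(D + h) = 2770 × 108 km/(108 km + 3.27 km) = 2690 kg/m³.

2690 kg/m³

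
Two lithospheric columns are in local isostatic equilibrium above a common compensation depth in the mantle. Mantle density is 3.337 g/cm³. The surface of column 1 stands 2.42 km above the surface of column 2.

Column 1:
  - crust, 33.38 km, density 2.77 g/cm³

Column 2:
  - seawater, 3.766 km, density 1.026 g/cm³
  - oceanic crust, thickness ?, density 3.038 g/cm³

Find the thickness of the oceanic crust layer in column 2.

7.18 km

Take the compensation level at the base of the deeper column (depth z_c below the surface of column 1) and equate Σ ρ_i t_i down to z_c; mantle fills any gap and the z_c terms cancel.
Column 1: 33.38×2.77 + (z_c − 33.38)×3.337
Column 2: 2.42×0 + 3.766×1.026 + x×3.038 + (z_c − 2.42 − 3.766 − x)×3.337
The z_c×3.337 term appears on both sides and cancels. Collect the known terms of each column as K = Σ(ρt)_known − 3.337 × (depth of known layers): K_1 = 92.4626 − 3.337×33.38 = −18.92646; K_2 = 3.863916 − 3.337×(2.42 + 3.766) = −16.778766.
Balance: K_1 = K_2 − x×(3.337 − 3.038), so x = (K_2 − K_1)/(3.337 − 3.038) = 2.14769/0.299 = 7.18 km.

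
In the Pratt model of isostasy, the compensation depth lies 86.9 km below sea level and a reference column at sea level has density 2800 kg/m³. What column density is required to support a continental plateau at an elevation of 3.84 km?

2680 kg/m³

Pratt balance: ρ_ref D = ρ (D + h).
ρ = ρ_ref D/(D + h) = 2800 × 86.9 km/(86.9 km + 3.84 km) = 2680 kg/m³.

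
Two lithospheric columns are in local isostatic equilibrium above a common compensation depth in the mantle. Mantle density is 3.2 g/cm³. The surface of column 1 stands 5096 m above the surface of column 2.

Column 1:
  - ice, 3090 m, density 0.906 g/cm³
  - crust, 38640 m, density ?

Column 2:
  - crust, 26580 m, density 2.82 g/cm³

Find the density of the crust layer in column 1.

Take the compensation level at the base of the deeper column (depth z_c below the surface of column 1) and equate Σ ρ_i t_i down to z_c; mantle fills any gap and the z_c terms cancel.
Column 1: 3090×0.906 + 38640×ρ + (z_c − 41730)×3.2
Column 2: 5096×0 + 26580×2.82 + (z_c − 5096 − 26580)×3.2
The z_c×3.2 term appears on both sides and cancels. Collect the known terms of each column as K = Σ(ρt)_known − 3.2 × (depth of known layers): K_1 = 2799.54 − 3.2×41730 = −130736.46; K_2 = 74955.6 − 3.2×(5096 + 26580) = −26407.6.
Balance: K_1 + 38640×ρ = K_2, so ρ = (K_2 − K_1)/38640 = 104329/38640 = 2.7 g/cm³.

2.7 g/cm³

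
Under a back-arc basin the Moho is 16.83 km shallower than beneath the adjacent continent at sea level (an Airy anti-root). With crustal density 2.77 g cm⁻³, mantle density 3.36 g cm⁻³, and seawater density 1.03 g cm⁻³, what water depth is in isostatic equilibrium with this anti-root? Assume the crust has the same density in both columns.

5.71 km

Replacing a thickness d of crust by seawater at the top must be balanced by replacing crust with mantle at the base: d (ρ_c − ρ_w) = a (ρ_m − ρ_c).
d = a (ρ_m − ρ_c)/(ρ_c − ρ_w) = 16.83 km × 0.59/1.74 = 5.71 km.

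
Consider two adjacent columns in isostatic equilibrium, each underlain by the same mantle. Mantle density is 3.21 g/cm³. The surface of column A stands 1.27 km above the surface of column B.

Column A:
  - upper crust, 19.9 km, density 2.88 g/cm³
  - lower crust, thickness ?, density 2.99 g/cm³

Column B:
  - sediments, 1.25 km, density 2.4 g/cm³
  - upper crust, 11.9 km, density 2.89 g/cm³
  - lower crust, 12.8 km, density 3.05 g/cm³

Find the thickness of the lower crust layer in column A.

Take the compensation level at the base of the deeper column (depth z_c below the surface of column A) and equate Σ ρ_i t_i down to z_c; mantle fills any gap and the z_c terms cancel.
Column A: 19.9×2.88 + x×2.99 + (z_c − 19.9 − x)×3.21
Column B: 1.27×0 + 1.25×2.4 + 11.9×2.89 + 12.8×3.05 + (z_c − 1.27 − 25.95)×3.21
The z_c×3.21 term appears on both sides and cancels. Collect the known terms of each column as K = Σ(ρt)_known − 3.21 × (depth of known layers): K_A = 57.312 − 3.21×19.9 = −6.567; K_B = 76.431 − 3.21×(1.27 + 25.95) = −10.9452.
Balance: K_A − x×(3.21 − 2.99) = K_B, so x = (K_A − K_B)/(3.21 − 2.99) = 4.3782/0.22 = 19.9 km.

19.9 km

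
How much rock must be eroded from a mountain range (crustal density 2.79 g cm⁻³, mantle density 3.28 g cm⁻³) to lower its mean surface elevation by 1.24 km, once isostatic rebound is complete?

Net drop Δ = e − u = e − e ρ_c/ρ_m = e (ρ_m − ρ_c)/ρ_m.
e = Δ ρ_m/(ρ_m − ρ_c) = 1.24 km × 3.28/0.49 = 8.3 km.

8.3 km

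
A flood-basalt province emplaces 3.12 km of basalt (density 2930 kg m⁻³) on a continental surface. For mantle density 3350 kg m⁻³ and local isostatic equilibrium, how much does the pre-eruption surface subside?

Subaerial loading: s = t ρ_load / ρ_m.
s = 3.12 km × 2930/3350 = 2.73 km.

2.73 km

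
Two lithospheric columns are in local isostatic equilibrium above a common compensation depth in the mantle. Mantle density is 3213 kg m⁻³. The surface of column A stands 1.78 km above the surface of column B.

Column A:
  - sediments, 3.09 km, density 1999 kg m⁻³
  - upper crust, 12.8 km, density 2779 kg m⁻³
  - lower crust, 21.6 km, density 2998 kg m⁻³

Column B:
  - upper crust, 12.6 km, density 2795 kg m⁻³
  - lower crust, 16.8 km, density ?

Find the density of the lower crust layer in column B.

3040 kg m⁻³

Take the compensation level at the base of the deeper column (depth z_c below the surface of column A) and equate Σ ρ_i t_i down to z_c; mantle fills any gap and the z_c terms cancel.
Column A: 3.09×1999 + 12.8×2779 + 21.6×2998 + (z_c − 37.49)×3213
Column B: 1.78×0 + 12.6×2795 + 16.8×ρ + (z_c − 1.78 − 29.4)×3213
The z_c×3213 term appears on both sides and cancels. Collect the known terms of each column as K = Σ(ρt)_known − 3213 × (depth of known layers): K_A = 106504.91 − 3213×37.49 = −13950.46; K_B = 35217 − 3213×(1.78 + 29.4) = −64964.34.
Balance: K_A = K_B + 16.8×ρ, so ρ = (K_A − K_B)/16.8 = 51013.9/16.8 = 3040 kg m⁻³.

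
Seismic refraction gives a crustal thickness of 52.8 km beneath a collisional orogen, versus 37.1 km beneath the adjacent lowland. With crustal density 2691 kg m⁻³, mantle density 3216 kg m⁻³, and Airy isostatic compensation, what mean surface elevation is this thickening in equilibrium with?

Excess crust Δ = 52.8 km − 37.1 km = 15.7 km, split between elevation h and root r with h + r = Δ.
Airy balance ρ_c h = (ρ_m − ρ_c) r gives r = h ρ_c/(ρ_m − ρ_c), so h (1 + ρ_c/(ρ_m − ρ_c)) = Δ, i.e. h = Δ (ρ_m − ρ_c)/ρ_m.
h = 15.7 km × 525/3216 = 2.56 km.

2.56 km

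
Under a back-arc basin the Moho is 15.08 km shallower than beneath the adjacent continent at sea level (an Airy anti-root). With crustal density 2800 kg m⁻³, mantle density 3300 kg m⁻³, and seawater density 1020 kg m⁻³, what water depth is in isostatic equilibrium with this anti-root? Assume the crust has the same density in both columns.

Replacing a thickness d of crust by seawater at the top must be balanced by replacing crust with mantle at the base: d (ρ_c − ρ_w) = a (ρ_m − ρ_c).
d = a (ρ_m − ρ_c)/(ρ_c − ρ_w) = 15.08 km × 500/1780 = 4.24 km.

4.24 km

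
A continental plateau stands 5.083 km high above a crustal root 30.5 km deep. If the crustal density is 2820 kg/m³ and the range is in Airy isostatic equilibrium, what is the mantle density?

Airy balance: ρ_c h = (ρ_m − ρ_c) r → ρ_m = ρ_c (1 + h/r).
ρ_m = 2820 × (1 + 5.083 km/30.5 km) = 3290 kg/m³.

3290 kg/m³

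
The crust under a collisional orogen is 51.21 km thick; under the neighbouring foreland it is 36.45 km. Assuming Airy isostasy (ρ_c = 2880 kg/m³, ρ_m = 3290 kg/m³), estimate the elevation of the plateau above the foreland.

1.84 km

Excess crust Δ = 51.21 km − 36.45 km = 14.76 km, split between elevation h and root r with h + r = Δ.
Airy balance ρ_c h = (ρ_m − ρ_c) r gives r = h ρ_c/(ρ_m − ρ_c), so h (1 + ρ_c/(ρ_m − ρ_c)) = Δ, i.e. h = Δ (ρ_m − ρ_c)/ρ_m.
h = 14.76 km × 410/3290 = 1.84 km.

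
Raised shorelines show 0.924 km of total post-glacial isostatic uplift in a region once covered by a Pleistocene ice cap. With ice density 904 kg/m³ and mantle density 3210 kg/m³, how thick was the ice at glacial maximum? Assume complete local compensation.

u = t ρ_ice/ρ_m → t = u ρ_m/ρ_ice = 0.924 km × 3210/904 = 3.28 km.

3.28 km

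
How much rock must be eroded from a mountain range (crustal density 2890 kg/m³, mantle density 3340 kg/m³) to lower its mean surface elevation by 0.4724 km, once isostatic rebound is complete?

Net drop Δ = e − u = e − e ρ_c/ρ_m = e (ρ_m − ρ_c)/ρ_m.
e = Δ ρ_m/(ρ_m − ρ_c) = 0.4724 km × 3340/450 = 3.51 km.

3.51 km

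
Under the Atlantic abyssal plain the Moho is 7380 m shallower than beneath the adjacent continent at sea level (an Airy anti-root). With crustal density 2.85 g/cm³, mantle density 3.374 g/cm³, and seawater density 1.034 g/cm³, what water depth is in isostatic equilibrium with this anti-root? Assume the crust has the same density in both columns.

Replacing a thickness d of crust by seawater at the top must be balanced by replacing crust with mantle at the base: d (ρ_c − ρ_w) = a (ρ_m − ρ_c).
d = a (ρ_m − ρ_c)/(ρ_c − ρ_w) = 7380 m × 0.524/1.816 = 2130 m.

2130 m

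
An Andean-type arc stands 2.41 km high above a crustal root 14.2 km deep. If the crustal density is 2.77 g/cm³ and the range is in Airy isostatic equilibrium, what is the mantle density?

3.24 g/cm³

Airy balance: ρ_c h = (ρ_m − ρ_c) r → ρ_m = ρ_c (1 + h/r).
ρ_m = 2.77 × (1 + 2.41 km/14.2 km) = 3.24 g/cm³.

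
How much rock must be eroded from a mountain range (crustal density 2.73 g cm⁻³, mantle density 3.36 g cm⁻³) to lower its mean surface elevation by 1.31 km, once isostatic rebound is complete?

6.99 km

Net drop Δ = e − u = e − e ρ_c/ρ_m = e (ρ_m − ρ_c)/ρ_m.
e = Δ ρ_m/(ρ_m − ρ_c) = 1.31 km × 3.36/0.63 = 6.99 km.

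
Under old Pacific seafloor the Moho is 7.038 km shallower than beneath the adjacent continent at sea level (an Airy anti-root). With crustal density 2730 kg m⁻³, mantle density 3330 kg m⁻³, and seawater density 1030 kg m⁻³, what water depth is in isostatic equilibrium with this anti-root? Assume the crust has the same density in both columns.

2.48 km

Replacing a thickness d of crust by seawater at the top must be balanced by replacing crust with mantle at the base: d (ρ_c − ρ_w) = a (ρ_m − ρ_c).
d = a (ρ_m − ρ_c)/(ρ_c − ρ_w) = 7.038 km × 600/1700 = 2.48 km.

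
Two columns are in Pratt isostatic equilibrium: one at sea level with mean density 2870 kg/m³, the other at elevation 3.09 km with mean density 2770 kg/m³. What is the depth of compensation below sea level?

85.6 km

ρ_ref D = ρ (D + h) → D (ρ_ref − ρ) = ρ h.
D = ρ h/(ρ_ref − ρ) = 2770 × 3.09 km/(2870 − 2770) = 85.6 km.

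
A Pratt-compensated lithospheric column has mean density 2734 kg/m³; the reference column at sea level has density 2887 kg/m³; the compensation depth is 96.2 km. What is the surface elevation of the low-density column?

ρ_ref D = ρ (D + h) → h = D (ρ_ref − ρ)/ρ.
h = 96.2 km × (2887 − 2734)/2734 = 5.38 km.

5.38 km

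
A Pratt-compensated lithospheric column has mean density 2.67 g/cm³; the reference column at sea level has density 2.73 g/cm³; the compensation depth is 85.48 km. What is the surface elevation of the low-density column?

ρ_ref D = ρ (D + h) → h = D (ρ_ref − ρ)/ρ.
h = 85.48 km × (2.73 − 2.67)/2.67 = 1.92 km.

1.92 km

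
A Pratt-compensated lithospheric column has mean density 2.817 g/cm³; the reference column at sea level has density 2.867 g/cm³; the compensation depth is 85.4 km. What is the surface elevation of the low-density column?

1.52 km

ρ_ref D = ρ (D + h) → h = D (ρ_ref − ρ)/ρ.
h = 85.4 km × (2.867 − 2.817)/2.817 = 1.52 km.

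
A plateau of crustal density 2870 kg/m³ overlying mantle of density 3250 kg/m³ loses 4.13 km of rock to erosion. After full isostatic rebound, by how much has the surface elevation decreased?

0.483 km

Rebound u = e ρ_c/ρ_m = 4.13 km × 2870/3250 = 3.647 km.
Net surface drop = e − u = 4.13 km − 3.647 km = e (ρ_m − ρ_c)/ρ_m = 0.483 km.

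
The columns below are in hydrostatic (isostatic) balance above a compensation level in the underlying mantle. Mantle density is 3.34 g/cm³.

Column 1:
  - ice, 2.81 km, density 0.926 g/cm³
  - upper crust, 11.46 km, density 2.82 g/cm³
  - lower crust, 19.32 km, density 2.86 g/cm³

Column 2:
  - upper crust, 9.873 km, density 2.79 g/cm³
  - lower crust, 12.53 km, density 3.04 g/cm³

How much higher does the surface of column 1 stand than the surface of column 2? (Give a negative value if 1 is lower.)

For any compensation level in the mantle, the mantle terms cancel and isostasy reduces to e = (Σt_1 − Σt_2) − (Σ(ρt)_1 − Σ(ρt)_2) / ρ_m.
Σt_1 = 33.59 km; Σt_2 = 22.403 km; Σ(ρt)_1 = 90.17446; Σ(ρt)_2 = 65.63687 (in km·g/cm³).
e = (33.59 − 22.403) − (90.17446 − 65.63687) / 3.34 = 3.84 km.

3.84 km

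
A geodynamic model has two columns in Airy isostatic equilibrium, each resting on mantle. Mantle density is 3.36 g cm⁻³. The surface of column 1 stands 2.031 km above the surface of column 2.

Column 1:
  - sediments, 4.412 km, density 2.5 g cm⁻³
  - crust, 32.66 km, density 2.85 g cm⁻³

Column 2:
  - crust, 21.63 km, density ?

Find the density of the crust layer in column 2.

2.73 g cm⁻³

Take the compensation level at the base of the deeper column (depth z_c below the surface of column 1) and equate Σ ρ_i t_i down to z_c; mantle fills any gap and the z_c terms cancel.
Column 1: 4.412×2.5 + 32.66×2.85 + (z_c − 37.072)×3.36
Column 2: 2.031×0 + 21.63×ρ + (z_c − 2.031 − 21.63)×3.36
The z_c×3.36 term appears on both sides and cancels. Collect the known terms of each column as K = Σ(ρt)_known − 3.36 × (depth of known layers): K_1 = 104.111 − 3.36×37.072 = −20.45092; K_2 = 0 − 3.36×(2.031 + 21.63) = −79.50096.
Balance: K_1 = K_2 + 21.63×ρ, so ρ = (K_1 − K_2)/21.63 = 59.05/21.63 = 2.73 g cm⁻³.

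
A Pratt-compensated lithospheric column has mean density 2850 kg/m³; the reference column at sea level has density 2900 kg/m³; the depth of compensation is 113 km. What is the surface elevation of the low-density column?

1.98 km

ρ_ref D = ρ (D + h) → h = D (ρ_ref − ρ)/ρ.
h = 113 km × (2900 − 2850)/2850 = 1.98 km.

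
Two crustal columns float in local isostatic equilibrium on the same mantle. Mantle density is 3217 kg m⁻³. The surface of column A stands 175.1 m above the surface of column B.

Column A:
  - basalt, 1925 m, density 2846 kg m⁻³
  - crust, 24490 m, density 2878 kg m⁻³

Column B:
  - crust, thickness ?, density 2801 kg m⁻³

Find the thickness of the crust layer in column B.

20300 m

Take the compensation level at the base of the deeper column (depth z_c below the surface of column A) and equate Σ ρ_i t_i down to z_c; mantle fills any gap and the z_c terms cancel.
Column A: 1925×2846 + 24490×2878 + (z_c − 26415)×3217
Column B: 175.1×0 + x×2801 + (z_c − 175.1 − 0 − x)×3217
The z_c×3217 term appears on both sides and cancels. Collect the known terms of each column as K = Σ(ρt)_known − 3217 × (depth of known layers): K_A = 75960770 − 3217×26415 = −9016285; K_B = 0 − 3217×(175.1 + 0) = −563296.7.
Balance: K_A = K_B − x×(3217 − 2801), so x = (K_B − K_A)/(3217 − 2801) = 8452990/416 = 20300 m.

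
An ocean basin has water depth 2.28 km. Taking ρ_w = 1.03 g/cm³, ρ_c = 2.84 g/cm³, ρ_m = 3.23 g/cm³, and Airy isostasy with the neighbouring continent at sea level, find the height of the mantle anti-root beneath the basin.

In Airy isostatic equilibrium: replacing crust with seawater at the top is compensated by replacing crust with mantle at the base: d (ρ_c − ρ_w) = a (ρ_m − ρ_c).
a = d (ρ_c − ρ_w)/(ρ_m − ρ_c) = 2.28 km × 1.81/0.39 = 10.6 km.

10.6 km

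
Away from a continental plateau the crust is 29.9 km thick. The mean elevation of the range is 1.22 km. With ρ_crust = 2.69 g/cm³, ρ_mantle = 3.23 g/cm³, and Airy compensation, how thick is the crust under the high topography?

Root depth r = h ρ_c / (ρ_m − ρ_c) = 1.22 km × 2.69 / 0.54 = 6.077 km.
Total thickness = T + h + r = 29.9 km + 1.22 km + 6.077 km = 37.2 km.

37.2 km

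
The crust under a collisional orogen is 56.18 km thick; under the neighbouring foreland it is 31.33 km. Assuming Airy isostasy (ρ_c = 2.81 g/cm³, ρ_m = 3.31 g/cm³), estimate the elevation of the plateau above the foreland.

3.75 km

Excess crust Δ = 56.18 km − 31.33 km = 24.85 km, split between elevation h and root r with h + r = Δ.
Airy balance ρ_c h = (ρ_m − ρ_c) r gives r = h ρ_c/(ρ_m − ρ_c), so h (1 + ρ_c/(ρ_m − ρ_c)) = Δ, i.e. h = Δ (ρ_m − ρ_c)/ρ_m.
h = 24.85 km × 0.5/3.31 = 3.75 km.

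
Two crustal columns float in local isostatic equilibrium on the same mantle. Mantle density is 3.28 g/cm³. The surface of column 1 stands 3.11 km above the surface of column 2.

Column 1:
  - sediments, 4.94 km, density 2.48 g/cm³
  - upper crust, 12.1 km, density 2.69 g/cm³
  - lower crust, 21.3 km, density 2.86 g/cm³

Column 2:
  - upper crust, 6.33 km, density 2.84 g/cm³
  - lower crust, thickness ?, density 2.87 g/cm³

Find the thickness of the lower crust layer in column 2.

Take the compensation level at the base of the deeper column (depth z_c below the surface of column 1) and equate Σ ρ_i t_i down to z_c; mantle fills any gap and the z_c terms cancel.
Column 1: 4.94×2.48 + 12.1×2.69 + 21.3×2.86 + (z_c − 38.34)×3.28
Column 2: 3.11×0 + 6.33×2.84 + x×2.87 + (z_c − 3.11 − 6.33 − x)×3.28
The z_c×3.28 term appears on both sides and cancels. Collect the known terms of each column as K = Σ(ρt)_known − 3.28 × (depth of known layers): K_1 = 105.7182 − 3.28×38.34 = −20.037; K_2 = 17.9772 − 3.28×(3.11 + 6.33) = −12.986.
Balance: K_1 = K_2 − x×(3.28 − 2.87), so x = (K_2 − K_1)/(3.28 − 2.87) = 7.051/0.41 = 17.2 km.

17.2 km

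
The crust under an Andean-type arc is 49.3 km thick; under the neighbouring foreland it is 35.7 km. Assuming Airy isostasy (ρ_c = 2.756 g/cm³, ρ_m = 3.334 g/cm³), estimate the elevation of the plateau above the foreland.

2.36 km

Excess crust Δ = 49.3 km − 35.7 km = 13.6 km, split between elevation h and root r with h + r = Δ.
Airy balance ρ_c h = (ρ_m − ρ_c) r gives r = h ρ_c/(ρ_m − ρ_c), so h (1 + ρ_c/(ρ_m − ρ_c)) = Δ, i.e. h = Δ (ρ_m − ρ_c)/ρ_m.
h = 13.6 km × 0.578/3.334 = 2.36 km.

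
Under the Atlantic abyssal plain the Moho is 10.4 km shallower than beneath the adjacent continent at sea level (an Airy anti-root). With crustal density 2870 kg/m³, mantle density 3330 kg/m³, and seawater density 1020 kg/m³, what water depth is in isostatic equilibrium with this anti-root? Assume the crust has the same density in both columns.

2.59 km

Replacing a thickness d of crust by seawater at the top must be balanced by replacing crust with mantle at the base: d (ρ_c − ρ_w) = a (ρ_m − ρ_c).
d = a (ρ_m − ρ_c)/(ρ_c − ρ_w) = 10.4 km × 460/1850 = 2.59 km.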